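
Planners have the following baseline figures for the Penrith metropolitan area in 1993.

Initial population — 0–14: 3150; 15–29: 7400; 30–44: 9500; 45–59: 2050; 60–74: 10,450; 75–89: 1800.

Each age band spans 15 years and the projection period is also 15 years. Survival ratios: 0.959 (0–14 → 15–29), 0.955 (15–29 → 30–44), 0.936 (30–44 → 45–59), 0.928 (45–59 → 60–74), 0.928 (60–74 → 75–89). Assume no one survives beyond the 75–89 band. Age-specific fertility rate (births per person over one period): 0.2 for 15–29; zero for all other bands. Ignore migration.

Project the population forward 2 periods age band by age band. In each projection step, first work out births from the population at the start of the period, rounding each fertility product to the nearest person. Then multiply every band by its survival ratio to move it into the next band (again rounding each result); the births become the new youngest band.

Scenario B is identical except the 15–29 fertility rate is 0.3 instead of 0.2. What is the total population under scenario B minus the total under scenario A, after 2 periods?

1012

— Period 1 —
Births: 7400 × 0.2 = 1480
15–29: 3150 × 0.959 = 3021
30–44: 7400 × 0.955 = 7067
45–59: 9500 × 0.936 = 8892
60–74: 2050 × 0.928 = 1902
75–89: 10450 × 0.928 = 9698
→ [1480, 3021, 7067, 8892, 1902, 9698]
— Period 2 —
Births: 3021 × 0.2 = 604
15–29: 1480 × 0.959 = 1419
30–44: 3021 × 0.955 = 2885
45–59: 7067 × 0.936 = 6615
60–74: 8892 × 0.928 = 8252
75–89: 1902 × 0.928 = 1765
→ [604, 1419, 2885, 6615, 8252, 1765]
Scenario A total after 2 periods: 21540
Scenario B projection —
— Period 1 —
Births: 7400 × 0.3 = 2220
15–29: 3150 × 0.959 = 3021
30–44: 7400 × 0.955 = 7067
45–59: 9500 × 0.936 = 8892
60–74: 2050 × 0.928 = 1902
75–89: 10450 × 0.928 = 9698
→ [2220, 3021, 7067, 8892, 1902, 9698]
— Period 2 —
Births: 3021 × 0.3 = 906
15–29: 2220 × 0.959 = 2129
30–44: 3021 × 0.955 = 2885
45–59: 7067 × 0.936 = 6615
60–74: 8892 × 0.928 = 8252
75–89: 1902 × 0.928 = 1765
→ [906, 2129, 2885, 6615, 8252, 1765]
Scenario B total after 2 periods: 22552
Difference B − A = 22552 − 21540 = 1012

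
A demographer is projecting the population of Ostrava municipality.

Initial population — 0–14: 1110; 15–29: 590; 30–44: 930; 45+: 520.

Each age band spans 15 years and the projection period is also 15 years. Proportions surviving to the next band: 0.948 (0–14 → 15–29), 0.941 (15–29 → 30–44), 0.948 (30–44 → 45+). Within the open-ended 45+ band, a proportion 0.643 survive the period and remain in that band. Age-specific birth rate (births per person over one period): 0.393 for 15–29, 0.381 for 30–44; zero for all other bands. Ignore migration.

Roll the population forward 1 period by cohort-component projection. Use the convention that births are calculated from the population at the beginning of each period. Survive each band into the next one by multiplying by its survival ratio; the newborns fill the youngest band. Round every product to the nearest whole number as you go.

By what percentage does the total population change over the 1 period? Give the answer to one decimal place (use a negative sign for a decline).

8.2

— Period 1 —
Births: 590 * 0.393 = 232  |  930 * 0.381 = 354 ⇒ total 586
15–29: 1110 * 0.948 = 1052
30–44: 590 * 0.941 = 555
45+: 930 * 0.948 + 520 * 0.643 = 882 + 334 = 1216
Giving 586 / 1052 / 555 / 1216.
Total: 3150 → 3409; change = 259; percentage change = 8.2%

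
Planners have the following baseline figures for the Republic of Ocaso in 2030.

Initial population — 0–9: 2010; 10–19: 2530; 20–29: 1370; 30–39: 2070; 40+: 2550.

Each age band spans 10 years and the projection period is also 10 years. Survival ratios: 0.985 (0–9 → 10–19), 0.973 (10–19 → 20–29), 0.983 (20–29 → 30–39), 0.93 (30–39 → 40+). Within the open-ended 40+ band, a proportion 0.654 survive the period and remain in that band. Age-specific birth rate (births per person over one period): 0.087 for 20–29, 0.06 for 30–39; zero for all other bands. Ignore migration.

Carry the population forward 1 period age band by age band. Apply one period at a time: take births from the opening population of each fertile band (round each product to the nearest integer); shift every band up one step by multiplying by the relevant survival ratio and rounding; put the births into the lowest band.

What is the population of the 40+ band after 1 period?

[period 1]
Births: 1370 × 0.087 = 119, 2070 × 0.06 = 124 — total 243
10–19: 2010 × 0.985 = 1980
20–29: 2530 × 0.973 = 2462
30–39: 1370 × 0.983 = 1347
40+: 2070 × 0.93 + 2550 × 0.654 = 1925 + 1668 = 3593
→ [243, 1980, 2462, 1347, 3593]

3593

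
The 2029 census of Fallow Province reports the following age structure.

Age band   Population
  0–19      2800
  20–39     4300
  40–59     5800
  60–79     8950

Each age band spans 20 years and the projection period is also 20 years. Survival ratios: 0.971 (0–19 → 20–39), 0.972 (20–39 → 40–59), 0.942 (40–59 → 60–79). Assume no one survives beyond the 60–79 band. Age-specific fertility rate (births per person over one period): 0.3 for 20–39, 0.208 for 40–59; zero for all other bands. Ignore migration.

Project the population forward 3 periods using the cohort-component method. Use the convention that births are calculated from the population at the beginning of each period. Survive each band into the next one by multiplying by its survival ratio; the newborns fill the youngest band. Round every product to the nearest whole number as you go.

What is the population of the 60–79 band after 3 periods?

2490

[period 1]
Births: 4300 × 0.3 = 1290, 5800 × 0.208 = 1206 ⇒ total 2496
20–39: 2800 × 0.971 = 2719
40–59: 4300 × 0.972 = 4180
60–79: 5800 × 0.942 = 5464
Giving 2496 / 2719 / 4180 / 5464.
[period 2]
Births: 2719 × 0.3 = 816, 4180 × 0.208 = 869 ⇒ total 1685
20–39: 2496 × 0.971 = 2424
40–59: 2719 × 0.972 = 2643
60–79: 4180 × 0.942 = 3938
Giving 1685 / 2424 / 2643 / 3938.
[period 3]
Births: 2424 × 0.3 = 727, 2643 × 0.208 = 550 ⇒ total 1277
20–39: 1685 × 0.971 = 1636
40–59: 2424 × 0.972 = 2356
60–79: 2643 × 0.942 = 2490
Giving 1277 / 1636 / 2356 / 2490.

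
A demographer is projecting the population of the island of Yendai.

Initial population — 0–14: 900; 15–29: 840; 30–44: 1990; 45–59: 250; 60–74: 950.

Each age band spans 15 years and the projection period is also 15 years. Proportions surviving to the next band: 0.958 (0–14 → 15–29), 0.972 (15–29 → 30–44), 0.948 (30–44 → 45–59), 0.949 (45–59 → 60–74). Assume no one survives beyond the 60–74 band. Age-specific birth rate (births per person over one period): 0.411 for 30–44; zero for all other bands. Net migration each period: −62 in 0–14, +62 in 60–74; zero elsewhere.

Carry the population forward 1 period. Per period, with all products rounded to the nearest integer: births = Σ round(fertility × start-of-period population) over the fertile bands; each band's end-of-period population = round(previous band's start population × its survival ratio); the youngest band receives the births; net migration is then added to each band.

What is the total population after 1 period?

4620

Call the bands 1 to 5, youngest first.
[period 1]
Births: 1990 × 0.411 = 818
Band 2: 900 × 0.958 = 862
Band 3: 840 × 0.972 = 816
Band 4: 1990 × 0.948 = 1887
Band 5: 250 × 0.949 = 237
Net migration: Band 1 − 62 → 756; Band 5 + 62 → 299
End of period: [756, 862, 816, 1887, 299]
Total after period 1: 756 + 862 + 816 + 1887 + 299 = 4620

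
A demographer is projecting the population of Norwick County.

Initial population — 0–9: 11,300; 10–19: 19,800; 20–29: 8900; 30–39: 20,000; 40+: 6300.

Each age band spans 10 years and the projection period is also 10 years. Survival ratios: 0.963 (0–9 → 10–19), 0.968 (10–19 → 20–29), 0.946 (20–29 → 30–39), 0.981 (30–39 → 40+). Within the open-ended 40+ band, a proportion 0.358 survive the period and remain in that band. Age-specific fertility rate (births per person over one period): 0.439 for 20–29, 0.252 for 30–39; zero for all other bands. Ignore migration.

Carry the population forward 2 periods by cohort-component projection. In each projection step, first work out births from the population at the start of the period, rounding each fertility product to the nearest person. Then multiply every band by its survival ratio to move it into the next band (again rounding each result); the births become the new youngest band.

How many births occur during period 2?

(Bands numbered youngest = 1 to oldest = 5.)
Period 1.
Births: 8900 × 0.439 = 3907, 20000 × 0.252 = 5040 → total 8947
Band 2: 11300 × 0.963 = 10882
Band 3: 19800 × 0.968 = 19166
Band 4: 8900 × 0.946 = 8419
Band 5: 20000 × 0.981 + 6300 × 0.358 = 19620 + 2255 = 21875
→ [8947, 10882, 19166, 8419, 21875]
Period 2.
Births: 19166 × 0.439 = 8414, 8419 × 0.252 = 2122 → total 10536
Band 2: 8947 × 0.963 = 8616
Band 3: 10882 × 0.968 = 10534
Band 4: 19166 × 0.946 = 18131
Band 5: 8419 × 0.981 + 21875 × 0.358 = 8259 + 7831 = 16090
→ [10536, 8616, 10534, 18131, 16090]

10536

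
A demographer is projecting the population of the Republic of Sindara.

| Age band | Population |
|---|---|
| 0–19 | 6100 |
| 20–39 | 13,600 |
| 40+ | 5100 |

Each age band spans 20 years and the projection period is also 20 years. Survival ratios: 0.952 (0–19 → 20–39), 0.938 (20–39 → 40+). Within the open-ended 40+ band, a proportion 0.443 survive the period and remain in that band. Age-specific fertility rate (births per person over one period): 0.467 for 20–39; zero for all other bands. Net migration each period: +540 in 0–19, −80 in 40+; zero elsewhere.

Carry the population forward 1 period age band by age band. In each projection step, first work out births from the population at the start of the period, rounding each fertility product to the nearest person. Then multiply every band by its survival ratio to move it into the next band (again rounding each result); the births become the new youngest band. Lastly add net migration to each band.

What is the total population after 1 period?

27634

Numbering the bands 1..3 from youngest to oldest:
Period 1:
Births: 13600 * 0.467 = 6351
Band 2: 6100 * 0.952 = 5807
Band 3: 13600 * 0.938 + 5100 * 0.443 = 12757 + 2259 = 15016
Net migration: Band 1 + 540 → 6891; Band 3 − 80 → 14936
Population now: 0–19=6891, 20–39=5807, 40+=14936
Total after period 1: 6891 + 5807 + 14936 = 27634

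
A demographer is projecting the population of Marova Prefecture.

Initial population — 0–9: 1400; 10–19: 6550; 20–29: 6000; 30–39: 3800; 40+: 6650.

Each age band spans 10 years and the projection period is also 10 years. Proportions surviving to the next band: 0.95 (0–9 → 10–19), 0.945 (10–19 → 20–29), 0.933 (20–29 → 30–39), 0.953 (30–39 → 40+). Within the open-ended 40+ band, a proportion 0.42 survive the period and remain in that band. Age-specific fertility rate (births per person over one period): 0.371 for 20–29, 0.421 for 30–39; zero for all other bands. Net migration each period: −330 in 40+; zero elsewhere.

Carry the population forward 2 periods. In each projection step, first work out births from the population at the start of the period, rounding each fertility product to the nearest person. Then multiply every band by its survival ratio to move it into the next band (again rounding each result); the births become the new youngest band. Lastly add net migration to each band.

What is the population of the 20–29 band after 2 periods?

1257

— Period 1 —
Births: 6000 × 0.371 = 2226, 3800 × 0.421 = 1600 → 3826
10–19: 1400 × 0.95 = 1330
20–29: 6550 × 0.945 = 6190
30–39: 6000 × 0.933 = 5598
40+: 3800 × 0.953 + 6650 × 0.42 = 3621 + 2793 = 6414
Net migration: 40+ − 330 → 6084
→ [3826, 1330, 6190, 5598, 6084]
— Period 2 —
Births: 6190 × 0.371 = 2296, 5598 × 0.421 = 2357 → 4653
10–19: 3826 × 0.95 = 3635
20–29: 1330 × 0.945 = 1257
30–39: 6190 × 0.933 = 5775
40+: 5598 × 0.953 + 6084 × 0.42 = 5335 + 2555 = 7890
Net migration: 40+ − 330 → 7560
→ [4653, 3635, 1257, 5775, 7560]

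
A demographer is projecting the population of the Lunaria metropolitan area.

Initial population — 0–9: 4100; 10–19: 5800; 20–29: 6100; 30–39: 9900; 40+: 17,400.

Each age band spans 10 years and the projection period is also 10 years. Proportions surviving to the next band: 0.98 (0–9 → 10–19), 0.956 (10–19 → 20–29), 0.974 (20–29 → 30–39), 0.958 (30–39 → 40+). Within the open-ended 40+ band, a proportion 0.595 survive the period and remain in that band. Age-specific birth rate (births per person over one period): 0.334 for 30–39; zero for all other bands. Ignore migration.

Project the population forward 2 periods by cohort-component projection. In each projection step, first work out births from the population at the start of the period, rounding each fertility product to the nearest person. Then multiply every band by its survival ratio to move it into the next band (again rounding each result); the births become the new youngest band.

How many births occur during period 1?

Call the bands 1 to 5, youngest first.
Period 1:
Births: 9900 × 0.334 = 3307
Band 2: 4100 × 0.98 = 4018
Band 3: 5800 × 0.956 = 5545
Band 4: 6100 × 0.974 = 5941
Band 5: 9900 × 0.958 + 17400 × 0.595 = 9484 + 10353 = 19837
Giving 3307 / 4018 / 5545 / 5941 / 19837.

3307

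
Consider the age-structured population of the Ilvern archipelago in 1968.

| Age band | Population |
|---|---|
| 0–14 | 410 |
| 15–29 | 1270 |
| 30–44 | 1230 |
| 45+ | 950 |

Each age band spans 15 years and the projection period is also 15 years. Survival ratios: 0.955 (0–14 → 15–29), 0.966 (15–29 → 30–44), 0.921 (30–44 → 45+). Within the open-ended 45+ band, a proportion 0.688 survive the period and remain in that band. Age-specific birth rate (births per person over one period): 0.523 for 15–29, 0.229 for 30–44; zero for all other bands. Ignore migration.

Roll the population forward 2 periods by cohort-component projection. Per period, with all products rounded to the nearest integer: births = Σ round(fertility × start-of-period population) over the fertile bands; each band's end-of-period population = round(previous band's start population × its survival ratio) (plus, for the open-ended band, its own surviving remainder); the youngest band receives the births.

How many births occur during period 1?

After projecting period 1:
Births: 1270 * 0.523 = 664, 1230 * 0.229 = 282 ⇒ total 946
15–29: 410 * 0.955 = 392
30–44: 1270 * 0.966 = 1227
45+: 1230 * 0.921 + 950 * 0.688 = 1133 + 654 = 1787
→ [946, 392, 1227, 1787]

946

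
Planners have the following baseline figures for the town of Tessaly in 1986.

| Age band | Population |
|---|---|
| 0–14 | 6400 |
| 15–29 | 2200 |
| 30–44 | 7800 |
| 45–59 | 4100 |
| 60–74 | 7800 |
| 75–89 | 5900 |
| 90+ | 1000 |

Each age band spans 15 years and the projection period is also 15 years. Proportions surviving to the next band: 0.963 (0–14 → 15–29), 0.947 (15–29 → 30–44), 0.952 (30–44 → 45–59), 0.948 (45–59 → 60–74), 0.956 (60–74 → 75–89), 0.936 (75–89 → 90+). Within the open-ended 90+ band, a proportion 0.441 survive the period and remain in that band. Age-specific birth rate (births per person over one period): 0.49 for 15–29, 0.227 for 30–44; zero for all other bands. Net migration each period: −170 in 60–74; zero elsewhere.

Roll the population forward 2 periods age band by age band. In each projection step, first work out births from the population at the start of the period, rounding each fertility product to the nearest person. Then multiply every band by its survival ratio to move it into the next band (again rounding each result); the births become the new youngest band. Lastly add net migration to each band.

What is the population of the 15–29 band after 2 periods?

[period 1]
Births: 2200 × 0.49 = 1078 ; 7800 × 0.227 = 1771 → 2849
15–29: 6400 × 0.963 = 6163
30–44: 2200 × 0.947 = 2083
45–59: 7800 × 0.952 = 7426
60–74: 4100 × 0.948 = 3887
75–89: 7800 × 0.956 = 7457
90+: 5900 × 0.936 + 1000 × 0.441 = 5522 + 441 = 5963
Net migration: 60–74 − 170 → 3717
→ [2849, 6163, 2083, 7426, 3717, 7457, 5963]
[period 2]
Births: 6163 × 0.49 = 3020 ; 2083 × 0.227 = 473 → 3493
15–29: 2849 × 0.963 = 2744
30–44: 6163 × 0.947 = 5836
45–59: 2083 × 0.952 = 1983
60–74: 7426 × 0.948 = 7040
75–89: 3717 × 0.956 = 3553
90+: 7457 × 0.936 + 5963 × 0.441 = 6980 + 2630 = 9610
Net migration: 60–74 − 170 → 6870
→ [3493, 2744, 5836, 1983, 6870, 3553, 9610]

2744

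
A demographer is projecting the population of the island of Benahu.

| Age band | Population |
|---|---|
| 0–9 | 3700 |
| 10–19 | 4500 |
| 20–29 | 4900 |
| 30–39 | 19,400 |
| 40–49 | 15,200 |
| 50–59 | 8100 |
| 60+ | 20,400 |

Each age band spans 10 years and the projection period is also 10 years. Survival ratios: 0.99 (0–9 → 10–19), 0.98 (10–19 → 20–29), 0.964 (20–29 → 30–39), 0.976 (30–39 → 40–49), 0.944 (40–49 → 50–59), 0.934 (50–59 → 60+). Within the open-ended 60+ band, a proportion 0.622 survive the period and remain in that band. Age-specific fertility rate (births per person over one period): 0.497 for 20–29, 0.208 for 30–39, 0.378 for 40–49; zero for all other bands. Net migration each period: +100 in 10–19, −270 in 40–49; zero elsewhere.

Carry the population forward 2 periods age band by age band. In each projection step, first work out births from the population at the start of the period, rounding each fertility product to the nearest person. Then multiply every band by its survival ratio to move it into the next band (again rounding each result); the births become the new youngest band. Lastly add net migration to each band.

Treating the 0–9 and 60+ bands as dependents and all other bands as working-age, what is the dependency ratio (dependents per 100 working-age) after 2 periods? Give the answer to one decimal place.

Let group 1 be 0–9 through group 7 = 60+.
Period 1.
Births: 4900 × 0.497 = 2435  |  19400 × 0.208 = 4035  |  15200 × 0.378 = 5746 → 12216
Group 2: 3700 × 0.99 = 3663
Group 3: 4500 × 0.98 = 4410
Group 4: 4900 × 0.964 = 4724
Group 5: 19400 × 0.976 = 18934
Group 6: 15200 × 0.944 = 14349
Group 7: 8100 × 0.934 + 20400 × 0.622 = 7565 + 12689 = 20254
Net migration: Group 2 + 100 → 3763; Group 5 − 270 → 18664
End of period: [12216, 3763, 4410, 4724, 18664, 14349, 20254]
Period 2.
Births: 4410 × 0.497 = 2192  |  4724 × 0.208 = 983  |  18664 × 0.378 = 7055 → 10230
Group 2: 12216 × 0.99 = 12094
Group 3: 3763 × 0.98 = 3688
Group 4: 4410 × 0.964 = 4251
Group 5: 4724 × 0.976 = 4611
Group 6: 18664 × 0.944 = 17619
Group 7: 14349 × 0.934 + 20254 × 0.622 = 13402 + 12598 = 26000
Net migration: Group 2 + 100 → 12194; Group 5 − 270 → 4341
End of period: [10230, 12194, 3688, 4251, 4341, 17619, 26000]
Dependents (band 0–9 + band 60+) = 10230 + 26000 = 36230; working-age = 42093; ratio = 36230/42093 × 100 = 86.1

86.1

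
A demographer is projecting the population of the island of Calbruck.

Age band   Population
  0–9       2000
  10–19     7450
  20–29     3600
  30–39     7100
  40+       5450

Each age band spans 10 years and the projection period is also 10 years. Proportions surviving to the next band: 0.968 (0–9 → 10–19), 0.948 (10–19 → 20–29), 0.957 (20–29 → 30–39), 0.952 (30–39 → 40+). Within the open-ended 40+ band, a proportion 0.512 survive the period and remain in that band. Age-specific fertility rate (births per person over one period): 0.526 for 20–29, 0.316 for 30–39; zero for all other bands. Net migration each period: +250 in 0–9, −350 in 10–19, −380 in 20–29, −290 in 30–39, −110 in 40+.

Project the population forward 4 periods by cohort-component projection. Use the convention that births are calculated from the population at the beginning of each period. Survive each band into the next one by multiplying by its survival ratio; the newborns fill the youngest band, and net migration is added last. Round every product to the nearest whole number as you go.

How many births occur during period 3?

After projecting period 1:
Births: 3600 * 0.526 = 1894  |  7100 * 0.316 = 2244 → 4138
10–19: 2000 * 0.968 = 1936
20–29: 7450 * 0.948 = 7063
30–39: 3600 * 0.957 = 3445
40+: 7100 * 0.952 + 5450 * 0.512 = 6759 + 2790 = 9549
Net migration: 0–9 + 250 → 4388; 10–19 − 350 → 1586; 20–29 − 380 → 6683; 30–39 − 290 → 3155; 40+ − 110 → 9439
End of period: [4388, 1586, 6683, 3155, 9439]
After projecting period 2:
Births: 6683 * 0.526 = 3515  |  3155 * 0.316 = 997 → 4512
10–19: 4388 * 0.968 = 4248
20–29: 1586 * 0.948 = 1504
30–39: 6683 * 0.957 = 6396
40+: 3155 * 0.952 + 9439 * 0.512 = 3004 + 4833 = 7837
Net migration: 0–9 + 250 → 4762; 10–19 − 350 → 3898; 20–29 − 380 → 1124; 30–39 − 290 → 6106; 40+ − 110 → 7727
End of period: [4762, 3898, 1124, 6106, 7727]
After projecting period 3:
Births: 1124 * 0.526 = 591  |  6106 * 0.316 = 1929 → 2520
10–19: 4762 * 0.968 = 4610
20–29: 3898 * 0.948 = 3695
30–39: 1124 * 0.957 = 1076
40+: 6106 * 0.952 + 7727 * 0.512 = 5813 + 3956 = 9769
Net migration: 0–9 + 250 → 2770; 10–19 − 350 → 4260; 20–29 − 380 → 3315; 30–39 − 290 → 786; 40+ − 110 → 9659
End of period: [2770, 4260, 3315, 786, 9659]

2520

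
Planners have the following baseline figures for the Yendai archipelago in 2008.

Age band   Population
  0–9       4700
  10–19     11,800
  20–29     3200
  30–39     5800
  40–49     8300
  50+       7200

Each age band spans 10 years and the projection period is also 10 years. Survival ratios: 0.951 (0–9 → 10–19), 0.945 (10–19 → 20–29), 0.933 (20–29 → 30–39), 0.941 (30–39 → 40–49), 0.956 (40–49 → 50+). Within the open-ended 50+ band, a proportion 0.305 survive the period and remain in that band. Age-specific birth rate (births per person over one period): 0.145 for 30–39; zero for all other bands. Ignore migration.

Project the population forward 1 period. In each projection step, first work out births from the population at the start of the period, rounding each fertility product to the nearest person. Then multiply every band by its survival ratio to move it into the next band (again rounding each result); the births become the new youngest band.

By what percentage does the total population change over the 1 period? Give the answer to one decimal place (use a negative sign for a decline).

-14.5

Period 1:
Births: 5800 × 0.145 = 841
10–19: 4700 × 0.951 = 4470
20–29: 11800 × 0.945 = 11151
30–39: 3200 × 0.933 = 2986
40–49: 5800 × 0.941 = 5458
50+: 8300 × 0.956 + 7200 × 0.305 = 7935 + 2196 = 10131
Population now: 0–9=841, 10–19=4470, 20–29=11151, 30–39=2986, 40–49=5458, 50+=10131
Total: 41000 → 35037; change = -5963; percentage change = -14.5%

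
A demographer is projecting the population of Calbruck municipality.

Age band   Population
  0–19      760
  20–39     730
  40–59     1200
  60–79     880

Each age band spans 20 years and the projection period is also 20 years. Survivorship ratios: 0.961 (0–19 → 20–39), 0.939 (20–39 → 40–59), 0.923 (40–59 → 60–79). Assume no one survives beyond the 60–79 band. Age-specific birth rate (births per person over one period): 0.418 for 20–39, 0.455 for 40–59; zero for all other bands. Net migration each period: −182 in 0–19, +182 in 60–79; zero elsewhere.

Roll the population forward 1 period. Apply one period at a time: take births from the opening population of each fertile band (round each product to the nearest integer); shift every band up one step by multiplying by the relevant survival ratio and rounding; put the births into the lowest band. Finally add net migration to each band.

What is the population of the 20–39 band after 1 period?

— Period 1 —
Births: 730 × 0.418 = 305, 1200 × 0.455 = 546 ⇒ total 851
20–39: 760 × 0.961 = 730
40–59: 730 × 0.939 = 685
60–79: 1200 × 0.923 = 1108
Net migration: 0–19 − 182 → 669; 60–79 + 182 → 1290
→ [669, 730, 685, 1290]

730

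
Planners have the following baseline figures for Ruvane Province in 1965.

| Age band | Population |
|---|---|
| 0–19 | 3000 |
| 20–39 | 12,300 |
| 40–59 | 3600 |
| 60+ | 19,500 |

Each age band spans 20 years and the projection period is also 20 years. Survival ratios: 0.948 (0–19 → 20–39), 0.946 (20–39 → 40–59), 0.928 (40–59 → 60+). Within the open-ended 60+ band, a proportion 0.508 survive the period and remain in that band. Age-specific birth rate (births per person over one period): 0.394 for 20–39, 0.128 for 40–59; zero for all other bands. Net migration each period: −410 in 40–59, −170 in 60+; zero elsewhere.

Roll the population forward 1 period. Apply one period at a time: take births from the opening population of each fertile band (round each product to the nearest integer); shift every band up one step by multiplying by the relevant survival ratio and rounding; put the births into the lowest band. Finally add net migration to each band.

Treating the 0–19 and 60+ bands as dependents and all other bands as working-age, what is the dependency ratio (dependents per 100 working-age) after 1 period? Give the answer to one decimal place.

Let band 1 be 0–19 through band 4 = 60+.
Period 1:
Births: 12300 × 0.394 = 4846  |  3600 × 0.128 = 461 — total 5307
Band 2: 3000 × 0.948 = 2844
Band 3: 12300 × 0.946 = 11636
Band 4: 3600 × 0.928 + 19500 × 0.508 = 3341 + 9906 = 13247
Net migration: Band 3 − 410 → 11226; Band 4 − 170 → 13077
Population now: 0–19=5307, 20–39=2844, 40–59=11226, 60+=13077
Dependents (band 0–19 + band 60+) = 5307 + 13077 = 18384; working-age = 14070; ratio = 18384/14070 × 100 = 130.7

130.7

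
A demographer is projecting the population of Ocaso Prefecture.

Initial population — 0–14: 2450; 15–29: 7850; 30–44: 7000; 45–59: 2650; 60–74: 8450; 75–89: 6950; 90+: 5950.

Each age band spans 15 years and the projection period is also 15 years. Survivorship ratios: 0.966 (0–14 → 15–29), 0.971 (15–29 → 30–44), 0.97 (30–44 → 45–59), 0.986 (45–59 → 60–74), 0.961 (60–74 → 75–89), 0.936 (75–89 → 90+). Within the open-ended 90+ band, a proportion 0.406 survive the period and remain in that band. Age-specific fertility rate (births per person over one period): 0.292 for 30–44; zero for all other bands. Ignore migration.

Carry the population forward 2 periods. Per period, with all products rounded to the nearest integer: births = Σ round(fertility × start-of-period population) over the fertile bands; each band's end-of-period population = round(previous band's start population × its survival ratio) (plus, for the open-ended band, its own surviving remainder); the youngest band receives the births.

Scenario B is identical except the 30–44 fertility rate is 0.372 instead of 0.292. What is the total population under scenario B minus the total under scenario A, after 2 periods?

1149

After projecting period 1:
Births: 7000 * 0.292 = 2044
15–29: 2450 * 0.966 = 2367
30–44: 7850 * 0.971 = 7622
45–59: 7000 * 0.97 = 6790
60–74: 2650 * 0.986 = 2613
75–89: 8450 * 0.961 = 8120
90+: 6950 * 0.936 + 5950 * 0.406 = 6505 + 2416 = 8921
→ [2044, 2367, 7622, 6790, 2613, 8120, 8921]
After projecting period 2:
Births: 7622 * 0.292 = 2226
15–29: 2044 * 0.966 = 1975
30–44: 2367 * 0.971 = 2298
45–59: 7622 * 0.97 = 7393
60–74: 6790 * 0.986 = 6695
75–89: 2613 * 0.961 = 2511
90+: 8120 * 0.936 + 8921 * 0.406 = 7600 + 3622 = 11222
→ [2226, 1975, 2298, 7393, 6695, 2511, 11222]
Scenario A total after 2 periods: 34320
Scenario B projection —
After projecting period 1:
Births: 7000 * 0.372 = 2604
15–29: 2450 * 0.966 = 2367
30–44: 7850 * 0.971 = 7622
45–59: 7000 * 0.97 = 6790
60–74: 2650 * 0.986 = 2613
75–89: 8450 * 0.961 = 8120
90+: 6950 * 0.936 + 5950 * 0.406 = 6505 + 2416 = 8921
→ [2604, 2367, 7622, 6790, 2613, 8120, 8921]
After projecting period 2:
Births: 7622 * 0.372 = 2835
15–29: 2604 * 0.966 = 2515
30–44: 2367 * 0.971 = 2298
45–59: 7622 * 0.97 = 7393
60–74: 6790 * 0.986 = 6695
75–89: 2613 * 0.961 = 2511
90+: 8120 * 0.936 + 8921 * 0.406 = 7600 + 3622 = 11222
→ [2835, 2515, 2298, 7393, 6695, 2511, 11222]
Scenario B total after 2 periods: 35469
Difference B − A = 35469 − 34320 = 1149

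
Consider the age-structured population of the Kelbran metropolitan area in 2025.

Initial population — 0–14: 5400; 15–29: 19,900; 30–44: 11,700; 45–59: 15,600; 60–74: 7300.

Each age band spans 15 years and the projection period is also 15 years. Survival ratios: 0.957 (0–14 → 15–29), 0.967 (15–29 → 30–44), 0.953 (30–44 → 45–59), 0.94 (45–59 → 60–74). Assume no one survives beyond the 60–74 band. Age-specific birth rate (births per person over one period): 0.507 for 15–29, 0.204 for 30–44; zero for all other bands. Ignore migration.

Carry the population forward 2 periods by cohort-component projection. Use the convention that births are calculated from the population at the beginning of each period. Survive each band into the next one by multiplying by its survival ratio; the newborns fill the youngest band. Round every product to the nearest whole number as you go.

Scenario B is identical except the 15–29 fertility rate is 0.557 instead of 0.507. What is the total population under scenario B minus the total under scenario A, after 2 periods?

1211

— Period 1 —
Births: 19900 * 0.507 = 10089, 11700 * 0.204 = 2387 ⇒ total 12476
15–29: 5400 * 0.957 = 5168
30–44: 19900 * 0.967 = 19243
45–59: 11700 * 0.953 = 11150
60–74: 15600 * 0.94 = 14664
Giving 12476 / 5168 / 19243 / 11150 / 14664.
— Period 2 —
Births: 5168 * 0.507 = 2620, 19243 * 0.204 = 3926 ⇒ total 6546
15–29: 12476 * 0.957 = 11940
30–44: 5168 * 0.967 = 4997
45–59: 19243 * 0.953 = 18339
60–74: 11150 * 0.94 = 10481
Giving 6546 / 11940 / 4997 / 18339 / 10481.
Scenario A total after 2 periods: 52303
Scenario B projection —
— Period 1 —
Births: 19900 * 0.557 = 11084, 11700 * 0.204 = 2387 ⇒ total 13471
15–29: 5400 * 0.957 = 5168
30–44: 19900 * 0.967 = 19243
45–59: 11700 * 0.953 = 11150
60–74: 15600 * 0.94 = 14664
Giving 13471 / 5168 / 19243 / 11150 / 14664.
— Period 2 —
Births: 5168 * 0.557 = 2879, 19243 * 0.204 = 3926 ⇒ total 6805
15–29: 13471 * 0.957 = 12892
30–44: 5168 * 0.967 = 4997
45–59: 19243 * 0.953 = 18339
60–74: 11150 * 0.94 = 10481
Giving 6805 / 12892 / 4997 / 18339 / 10481.
Scenario B total after 2 periods: 53514
Difference B − A = 53514 − 52303 = 1211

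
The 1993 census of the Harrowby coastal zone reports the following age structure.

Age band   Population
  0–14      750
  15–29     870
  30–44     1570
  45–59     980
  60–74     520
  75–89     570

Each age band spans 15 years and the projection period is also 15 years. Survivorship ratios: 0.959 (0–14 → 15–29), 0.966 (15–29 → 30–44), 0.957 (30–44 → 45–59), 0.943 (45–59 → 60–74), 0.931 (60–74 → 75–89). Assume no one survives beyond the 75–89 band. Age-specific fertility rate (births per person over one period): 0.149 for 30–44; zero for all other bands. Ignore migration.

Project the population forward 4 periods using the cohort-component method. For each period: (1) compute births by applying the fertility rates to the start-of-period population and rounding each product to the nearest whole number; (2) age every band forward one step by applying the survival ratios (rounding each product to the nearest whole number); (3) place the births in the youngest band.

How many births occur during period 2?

125

(Groups numbered youngest = 1 to oldest = 6.)
[period 1]
Births: 1570 * 0.149 = 234
Group 2: 750 * 0.959 = 719
Group 3: 870 * 0.966 = 840
Group 4: 1570 * 0.957 = 1502
Group 5: 980 * 0.943 = 924
Group 6: 520 * 0.931 = 484
→ [234, 719, 840, 1502, 924, 484]
[period 2]
Births: 840 * 0.149 = 125
Group 2: 234 * 0.959 = 224
Group 3: 719 * 0.966 = 695
Group 4: 840 * 0.957 = 804
Group 5: 1502 * 0.943 = 1416
Group 6: 924 * 0.931 = 860
→ [125, 224, 695, 804, 1416, 860]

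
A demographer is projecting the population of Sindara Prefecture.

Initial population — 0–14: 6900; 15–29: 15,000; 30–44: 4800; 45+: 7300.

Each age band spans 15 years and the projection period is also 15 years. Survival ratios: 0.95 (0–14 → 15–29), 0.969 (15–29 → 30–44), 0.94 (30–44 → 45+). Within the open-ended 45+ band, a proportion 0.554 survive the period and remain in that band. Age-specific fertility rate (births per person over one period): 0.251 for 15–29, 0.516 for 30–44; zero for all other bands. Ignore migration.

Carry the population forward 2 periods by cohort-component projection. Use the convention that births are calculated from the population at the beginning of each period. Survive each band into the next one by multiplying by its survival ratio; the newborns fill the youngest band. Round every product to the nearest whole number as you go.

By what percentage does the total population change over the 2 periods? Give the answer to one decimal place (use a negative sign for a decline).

Call the groups 1 to 4, youngest first.
— Period 1 —
Births: 15000 × 0.251 = 3765 ; 4800 × 0.516 = 2477 — total 6242
Group 2: 6900 × 0.95 = 6555
Group 3: 15000 × 0.969 = 14535
Group 4: 4800 × 0.94 + 7300 × 0.554 = 4512 + 4044 = 8556
Population now: 0–14=6242, 15–29=6555, 30–44=14535, 45+=8556
— Period 2 —
Births: 6555 × 0.251 = 1645 ; 14535 × 0.516 = 7500 — total 9145
Group 2: 6242 × 0.95 = 5930
Group 3: 6555 × 0.969 = 6352
Group 4: 14535 × 0.94 + 8556 × 0.554 = 13663 + 4740 = 18403
Population now: 0–14=9145, 15–29=5930, 30–44=6352, 45+=18403
Total: 34000 → 39830; change = 5830; percentage change = 17.1%

17.1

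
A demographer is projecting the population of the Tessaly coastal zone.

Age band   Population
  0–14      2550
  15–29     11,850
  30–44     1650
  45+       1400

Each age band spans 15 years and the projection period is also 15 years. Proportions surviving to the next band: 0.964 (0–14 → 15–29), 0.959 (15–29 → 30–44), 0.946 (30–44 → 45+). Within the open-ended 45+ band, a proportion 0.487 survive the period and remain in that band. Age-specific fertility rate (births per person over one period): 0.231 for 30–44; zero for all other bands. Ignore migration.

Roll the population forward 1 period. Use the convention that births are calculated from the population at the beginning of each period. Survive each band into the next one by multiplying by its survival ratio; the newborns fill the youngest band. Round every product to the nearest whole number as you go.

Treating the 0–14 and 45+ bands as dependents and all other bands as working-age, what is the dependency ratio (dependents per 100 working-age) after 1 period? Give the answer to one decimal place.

Numbering the groups 1..4 from youngest to oldest:
[period 1]
Births: 1650 * 0.231 = 381
Group 2: 2550 * 0.964 = 2458
Group 3: 11850 * 0.959 = 11364
Group 4: 1650 * 0.946 + 1400 * 0.487 = 1561 + 682 = 2243
End of period: [381, 2458, 11364, 2243]
Dependents (band 0–14 + band 45+) = 381 + 2243 = 2624; working-age = 13822; ratio = 2624/13822 × 100 = 19.0

19.0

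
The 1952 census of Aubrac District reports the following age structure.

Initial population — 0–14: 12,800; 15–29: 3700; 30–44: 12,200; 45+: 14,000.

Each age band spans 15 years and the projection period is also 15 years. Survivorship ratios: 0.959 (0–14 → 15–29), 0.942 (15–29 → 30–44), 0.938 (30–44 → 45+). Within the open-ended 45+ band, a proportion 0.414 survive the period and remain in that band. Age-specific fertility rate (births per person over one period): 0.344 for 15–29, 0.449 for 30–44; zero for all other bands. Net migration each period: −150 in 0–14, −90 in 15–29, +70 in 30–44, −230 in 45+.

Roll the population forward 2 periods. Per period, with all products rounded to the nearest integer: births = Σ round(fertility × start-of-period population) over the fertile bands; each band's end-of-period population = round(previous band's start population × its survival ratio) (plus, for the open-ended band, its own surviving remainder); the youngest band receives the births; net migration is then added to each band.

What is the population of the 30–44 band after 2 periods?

11548

Let band 1 be 0–14 through band 4 = 45+.
Period 1:
Births: 3700 × 0.344 = 1273 ; 12200 × 0.449 = 5478 → 6751
Band 2: 12800 × 0.959 = 12275
Band 3: 3700 × 0.942 = 3485
Band 4: 12200 × 0.938 + 14000 × 0.414 = 11444 + 5796 = 17240
Net migration: Band 1 − 150 → 6601; Band 2 − 90 → 12185; Band 3 + 70 → 3555; Band 4 − 230 → 17010
Population now: 0–14=6601, 15–29=12185, 30–44=3555, 45+=17010
Period 2:
Births: 12185 × 0.344 = 4192 ; 3555 × 0.449 = 1596 → 5788
Band 2: 6601 × 0.959 = 6330
Band 3: 12185 × 0.942 = 11478
Band 4: 3555 × 0.938 + 17010 × 0.414 = 3335 + 7042 = 10377
Net migration: Band 1 − 150 → 5638; Band 2 − 90 → 6240; Band 3 + 70 → 11548; Band 4 − 230 → 10147
Population now: 0–14=5638, 15–29=6240, 30–44=11548, 45+=10147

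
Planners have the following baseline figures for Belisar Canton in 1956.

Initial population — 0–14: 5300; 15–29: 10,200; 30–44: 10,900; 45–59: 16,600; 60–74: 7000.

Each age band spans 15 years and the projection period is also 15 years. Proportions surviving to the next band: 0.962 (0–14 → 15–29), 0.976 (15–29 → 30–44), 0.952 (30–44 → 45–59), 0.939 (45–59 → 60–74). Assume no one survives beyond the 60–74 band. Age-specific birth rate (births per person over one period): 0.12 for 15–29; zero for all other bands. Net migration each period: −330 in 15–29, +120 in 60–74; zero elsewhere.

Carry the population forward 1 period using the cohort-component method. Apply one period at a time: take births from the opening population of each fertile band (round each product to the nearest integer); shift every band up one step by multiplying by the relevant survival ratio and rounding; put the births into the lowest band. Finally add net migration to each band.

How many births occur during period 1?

(Bands numbered youngest = 1 to oldest = 5.)
— Period 1 —
Births: 10200 × 0.12 = 1224
Band 2: 5300 × 0.962 = 5099
Band 3: 10200 × 0.976 = 9955
Band 4: 10900 × 0.952 = 10377
Band 5: 16600 × 0.939 = 15587
Net migration: Band 2 − 330 → 4769; Band 5 + 120 → 15707
End of period: [1224, 4769, 9955, 10377, 15707]

1224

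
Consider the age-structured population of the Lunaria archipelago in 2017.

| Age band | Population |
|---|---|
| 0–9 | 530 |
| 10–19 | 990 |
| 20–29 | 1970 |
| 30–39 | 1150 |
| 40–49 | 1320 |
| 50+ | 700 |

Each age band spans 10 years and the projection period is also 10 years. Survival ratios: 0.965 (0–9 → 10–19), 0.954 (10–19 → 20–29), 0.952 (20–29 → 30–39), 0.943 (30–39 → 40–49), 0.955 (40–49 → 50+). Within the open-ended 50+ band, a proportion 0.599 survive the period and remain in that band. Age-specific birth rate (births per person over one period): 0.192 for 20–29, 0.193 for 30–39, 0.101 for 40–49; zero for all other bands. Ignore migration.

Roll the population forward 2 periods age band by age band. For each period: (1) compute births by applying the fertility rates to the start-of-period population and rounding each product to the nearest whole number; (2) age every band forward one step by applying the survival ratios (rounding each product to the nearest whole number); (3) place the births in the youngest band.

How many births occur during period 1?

After projecting period 1:
Births: 1970 * 0.192 = 378 ; 1150 * 0.193 = 222 ; 1320 * 0.101 = 133 ⇒ total 733
10–19: 530 * 0.965 = 511
20–29: 990 * 0.954 = 944
30–39: 1970 * 0.952 = 1875
40–49: 1150 * 0.943 = 1084
50+: 1320 * 0.955 + 700 * 0.599 = 1261 + 419 = 1680
Giving 733 / 511 / 944 / 1875 / 1084 / 1680.

733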